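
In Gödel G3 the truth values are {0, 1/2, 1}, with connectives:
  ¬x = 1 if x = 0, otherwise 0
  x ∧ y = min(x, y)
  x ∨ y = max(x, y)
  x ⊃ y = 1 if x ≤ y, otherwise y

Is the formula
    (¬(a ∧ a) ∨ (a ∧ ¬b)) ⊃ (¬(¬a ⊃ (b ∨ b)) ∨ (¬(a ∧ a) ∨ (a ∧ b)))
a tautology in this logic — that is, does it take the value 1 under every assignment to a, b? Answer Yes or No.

Counterexample: take a = 1/2, b = 0.
a ∧ a = 1/2 ∧ 1/2 = 1/2
¬(a ∧ a) = ¬1/2 = 0
¬b = ¬0 = 1
a ∧ ¬b = 1/2 ∧ 1 = 1/2
¬(a ∧ a) ∨ (a ∧ ¬b) = 0 ∨ 1/2 = 1/2
¬a = ¬1/2 = 0
b ∨ b = 0 ∨ 0 = 0
¬a ⊃ (b ∨ b) = 0 ⊃ 0 = 1
¬(¬a ⊃ (b ∨ b)) = ¬1 = 0
a ∧ a = 1/2 ∧ 1/2 = 1/2
¬(a ∧ a) = ¬1/2 = 0
a ∧ b = 1/2 ∧ 0 = 0
¬(a ∧ a) ∨ (a ∧ b) = 0 ∨ 0 = 0
¬(¬a ⊃ (b ∨ b)) ∨ (¬(a ∧ a) ∨ (a ∧ b)) = 0 ∨ 0 = 0
(¬(a ∧ a) ∨ (a ∧ ¬b)) ⊃ (¬(¬a ⊃ (b ∨ b)) ∨ (¬(a ∧ a) ∨ (a ∧ b))) = 1/2 ⊃ 0 = 0
This gives 0 ≠ 1.

No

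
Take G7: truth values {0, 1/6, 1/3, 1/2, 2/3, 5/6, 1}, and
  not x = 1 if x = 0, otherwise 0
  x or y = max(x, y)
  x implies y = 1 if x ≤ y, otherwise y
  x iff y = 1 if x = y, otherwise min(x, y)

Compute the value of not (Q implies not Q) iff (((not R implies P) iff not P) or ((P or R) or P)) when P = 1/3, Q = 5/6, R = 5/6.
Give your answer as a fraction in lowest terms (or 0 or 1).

not Q = not 5/6 = 0
Q implies not Q = 5/6 implies 0 = 0
not (Q implies not Q) = not 0 = 1
not R = not 5/6 = 0
not R implies P = 0 implies 1/3 = 1
not P = not 1/3 = 0
(not R implies P) iff not P = 1 iff 0 = 0
P or R = 1/3 or 5/6 = 5/6
(P or R) or P = 5/6 or 1/3 = 5/6
((not R implies P) iff not P) or ((P or R) or P) = 0 or 5/6 = 5/6
not (Q implies not Q) iff (((not R implies P) iff not P) or ((P or R) or P)) = 1 iff 5/6 = 5/6

5/6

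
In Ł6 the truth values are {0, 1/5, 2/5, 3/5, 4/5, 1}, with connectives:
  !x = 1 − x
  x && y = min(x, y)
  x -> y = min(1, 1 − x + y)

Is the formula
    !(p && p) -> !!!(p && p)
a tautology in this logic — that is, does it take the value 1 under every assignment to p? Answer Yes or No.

Yes

p = 0 ↦ 1
p = 1/5 ↦ 1
p = 2/5 ↦ 1
p = 3/5 ↦ 1
p = 4/5 ↦ 1
p = 1 ↦ 1
Every assignment gives a value ≥ 1.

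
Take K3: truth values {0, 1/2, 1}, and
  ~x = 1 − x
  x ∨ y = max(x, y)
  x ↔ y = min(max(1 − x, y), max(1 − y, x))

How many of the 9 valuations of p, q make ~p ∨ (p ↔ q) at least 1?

4

p = 0, q = 0 ↦ 1  ≥
p = 0, q = 1/2 ↦ 1  ≥
p = 0, q = 1 ↦ 1  ≥
p = 1/2, q = 0 ↦ 1/2  <
p = 1/2, q = 1/2 ↦ 1/2  <
p = 1/2, q = 1 ↦ 1/2  <
p = 1, q = 0 ↦ 0  <
p = 1, q = 1/2 ↦ 1/2  <
p = 1, q = 1 ↦ 1  ≥
So 4 of the 9 assignments meet the threshold.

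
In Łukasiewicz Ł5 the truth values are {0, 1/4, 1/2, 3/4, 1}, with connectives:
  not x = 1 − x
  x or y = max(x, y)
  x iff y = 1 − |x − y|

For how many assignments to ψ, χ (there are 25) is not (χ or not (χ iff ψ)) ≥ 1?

value 1: 1 assignment (counts)
value 3/4: 4 assignments
value 1/2: 7 assignments
value 1/4: 7 assignments
value 0: 6 assignments
So 1 of the 25 assignments meets the threshold.

1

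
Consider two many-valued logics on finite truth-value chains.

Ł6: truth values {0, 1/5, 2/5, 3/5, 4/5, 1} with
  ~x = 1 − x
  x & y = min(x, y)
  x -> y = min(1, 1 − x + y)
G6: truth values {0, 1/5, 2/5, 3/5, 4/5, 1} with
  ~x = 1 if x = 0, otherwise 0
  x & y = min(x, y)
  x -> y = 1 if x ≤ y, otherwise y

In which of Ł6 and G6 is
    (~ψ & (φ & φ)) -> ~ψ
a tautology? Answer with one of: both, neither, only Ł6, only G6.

In Ł6: every assignment gives 1 — tautology.
In G6: every assignment gives 1 — tautology.

both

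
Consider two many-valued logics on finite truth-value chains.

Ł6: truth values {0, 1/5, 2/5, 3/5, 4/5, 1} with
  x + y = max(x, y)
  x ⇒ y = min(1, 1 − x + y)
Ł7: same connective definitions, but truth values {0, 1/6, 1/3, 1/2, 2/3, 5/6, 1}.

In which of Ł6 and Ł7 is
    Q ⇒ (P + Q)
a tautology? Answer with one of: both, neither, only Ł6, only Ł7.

In Ł6: every assignment gives 1 — tautology.
In Ł7: every assignment gives 1 — tautology.

both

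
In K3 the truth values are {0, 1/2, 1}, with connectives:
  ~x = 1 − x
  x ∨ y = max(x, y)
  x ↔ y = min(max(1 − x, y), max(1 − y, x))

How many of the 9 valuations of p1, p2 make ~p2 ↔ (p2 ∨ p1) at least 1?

p1 = 0, p2 = 0 ↦ 0  <
p1 = 0, p2 = 1/2 ↦ 1/2  <
p1 = 0, p2 = 1 ↦ 0  <
p1 = 1/2, p2 = 0 ↦ 1/2  <
p1 = 1/2, p2 = 1/2 ↦ 1/2  <
p1 = 1/2, p2 = 1 ↦ 0  <
p1 = 1, p2 = 0 ↦ 1  ≥
p1 = 1, p2 = 1/2 ↦ 1/2  <
p1 = 1, p2 = 1 ↦ 0  <
So 1 of the 9 assignments meets the threshold.

1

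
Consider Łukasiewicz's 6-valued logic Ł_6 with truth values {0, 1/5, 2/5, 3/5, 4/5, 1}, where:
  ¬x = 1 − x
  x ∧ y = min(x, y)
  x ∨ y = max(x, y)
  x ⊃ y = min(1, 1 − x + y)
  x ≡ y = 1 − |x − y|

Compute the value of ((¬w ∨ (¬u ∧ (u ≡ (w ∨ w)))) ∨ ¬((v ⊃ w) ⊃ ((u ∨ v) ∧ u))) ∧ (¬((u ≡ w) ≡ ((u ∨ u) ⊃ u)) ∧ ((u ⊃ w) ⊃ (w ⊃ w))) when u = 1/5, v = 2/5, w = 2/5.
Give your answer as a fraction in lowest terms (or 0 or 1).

1/5

¬w = ¬2/5 = 3/5
¬u = ¬1/5 = 4/5
w ∨ w = 2/5 ∨ 2/5 = 2/5
u ≡ (w ∨ w) = 1/5 ≡ 2/5 = 4/5
¬u ∧ (u ≡ (w ∨ w)) = 4/5 ∧ 4/5 = 4/5
¬w ∨ (¬u ∧ (u ≡ (w ∨ w))) = 3/5 ∨ 4/5 = 4/5
v ⊃ w = 2/5 ⊃ 2/5 = 1
u ∨ v = 1/5 ∨ 2/5 = 2/5
(u ∨ v) ∧ u = 2/5 ∧ 1/5 = 1/5
(v ⊃ w) ⊃ ((u ∨ v) ∧ u) = 1 ⊃ 1/5 = 1/5
¬((v ⊃ w) ⊃ ((u ∨ v) ∧ u)) = ¬1/5 = 4/5
(¬w ∨ (¬u ∧ (u ≡ (w ∨ w)))) ∨ ¬((v ⊃ w) ⊃ ((u ∨ v) ∧ u)) = 4/5 ∨ 4/5 = 4/5
u ≡ w = 1/5 ≡ 2/5 = 4/5
u ∨ u = 1/5 ∨ 1/5 = 1/5
(u ∨ u) ⊃ u = 1/5 ⊃ 1/5 = 1
(u ≡ w) ≡ ((u ∨ u) ⊃ u) = 4/5 ≡ 1 = 4/5
¬((u ≡ w) ≡ ((u ∨ u) ⊃ u)) = ¬4/5 = 1/5
u ⊃ w = 1/5 ⊃ 2/5 = 1
w ⊃ w = 2/5 ⊃ 2/5 = 1
(u ⊃ w) ⊃ (w ⊃ w) = 1 ⊃ 1 = 1
¬((u ≡ w) ≡ ((u ∨ u) ⊃ u)) ∧ ((u ⊃ w) ⊃ (w ⊃ w)) = 1/5 ∧ 1 = 1/5
((¬w ∨ (¬u ∧ (u ≡ (w ∨ w)))) ∨ ¬((v ⊃ w) ⊃ ((u ∨ v) ∧ u))) ∧ (¬((u ≡ w) ≡ ((u ∨ u) ⊃ u)) ∧ ((u ⊃ w) ⊃ (w ⊃ w))) = 4/5 ∧ 1/5 = 1/5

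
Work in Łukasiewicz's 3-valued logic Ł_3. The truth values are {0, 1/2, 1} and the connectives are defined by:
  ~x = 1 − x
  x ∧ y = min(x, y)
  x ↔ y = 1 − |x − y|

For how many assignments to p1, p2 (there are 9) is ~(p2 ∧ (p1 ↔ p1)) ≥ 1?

p1 = 0, p2 = 0 ↦ 1  ≥
p1 = 0, p2 = 1/2 ↦ 1/2  <
p1 = 0, p2 = 1 ↦ 0  <
p1 = 1/2, p2 = 0 ↦ 1  ≥
p1 = 1/2, p2 = 1/2 ↦ 1/2  <
p1 = 1/2, p2 = 1 ↦ 0  <
p1 = 1, p2 = 0 ↦ 1  ≥
p1 = 1, p2 = 1/2 ↦ 1/2  <
p1 = 1, p2 = 1 ↦ 0  <
So 3 of the 9 assignments meet the threshold.

3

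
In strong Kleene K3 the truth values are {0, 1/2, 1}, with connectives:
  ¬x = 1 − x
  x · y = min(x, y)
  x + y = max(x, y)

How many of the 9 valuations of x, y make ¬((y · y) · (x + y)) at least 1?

x = 0, y = 0 ↦ 1  ≥
x = 0, y = 1/2 ↦ 1/2  <
x = 0, y = 1 ↦ 0  <
x = 1/2, y = 0 ↦ 1  ≥
x = 1/2, y = 1/2 ↦ 1/2  <
x = 1/2, y = 1 ↦ 0  <
x = 1, y = 0 ↦ 1  ≥
x = 1, y = 1/2 ↦ 1/2  <
x = 1, y = 1 ↦ 0  <
So 3 of the 9 assignments meet the threshold.

3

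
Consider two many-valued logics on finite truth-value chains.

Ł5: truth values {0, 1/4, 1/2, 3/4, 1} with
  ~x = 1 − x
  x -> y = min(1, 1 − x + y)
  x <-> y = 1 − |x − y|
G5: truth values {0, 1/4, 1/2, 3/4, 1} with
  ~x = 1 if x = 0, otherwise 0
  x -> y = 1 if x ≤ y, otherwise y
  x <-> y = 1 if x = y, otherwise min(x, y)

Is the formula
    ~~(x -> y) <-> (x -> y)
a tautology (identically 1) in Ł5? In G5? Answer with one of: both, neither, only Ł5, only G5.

In Ł5: every assignment gives 1 — tautology.
In G5: at x = 1/2, y = 1/4 the value is 1/4 — not a tautology.

only Ł5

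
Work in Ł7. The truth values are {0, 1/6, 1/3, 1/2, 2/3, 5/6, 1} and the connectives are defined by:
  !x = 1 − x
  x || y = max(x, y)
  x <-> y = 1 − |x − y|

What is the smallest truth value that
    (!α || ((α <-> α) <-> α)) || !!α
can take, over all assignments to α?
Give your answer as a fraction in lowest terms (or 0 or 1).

1/2

Take α = 1/2:
!α = !1/2 = 1/2
α <-> α = 1/2 <-> 1/2 = 1
(α <-> α) <-> α = 1 <-> 1/2 = 1/2
!α || ((α <-> α) <-> α) = 1/2 || 1/2 = 1/2
!α = !1/2 = 1/2
!!α = !1/2 = 1/2
(!α || ((α <-> α) <-> α)) || !!α = 1/2 || 1/2 = 1/2
No assignment yields a value below 1/2, so this is the minimum.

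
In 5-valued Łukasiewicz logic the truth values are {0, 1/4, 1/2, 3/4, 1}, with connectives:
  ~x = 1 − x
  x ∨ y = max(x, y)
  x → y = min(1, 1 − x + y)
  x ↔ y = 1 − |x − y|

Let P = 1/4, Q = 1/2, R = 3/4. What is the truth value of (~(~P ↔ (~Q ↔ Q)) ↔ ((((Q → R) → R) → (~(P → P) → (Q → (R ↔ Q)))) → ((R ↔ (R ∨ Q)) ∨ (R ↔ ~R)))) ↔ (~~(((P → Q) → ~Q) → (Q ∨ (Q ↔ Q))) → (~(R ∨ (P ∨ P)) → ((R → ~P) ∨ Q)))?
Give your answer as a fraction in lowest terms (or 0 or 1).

~P = ~1/4 = 3/4
~Q = ~1/2 = 1/2
~Q ↔ Q = 1/2 ↔ 1/2 = 1
~P ↔ (~Q ↔ Q) = 3/4 ↔ 1 = 3/4
~(~P ↔ (~Q ↔ Q)) = ~3/4 = 1/4
Q → R = 1/2 → 3/4 = 1
(Q → R) → R = 1 → 3/4 = 3/4
P → P = 1/4 → 1/4 = 1
~(P → P) = ~1 = 0
R ↔ Q = 3/4 ↔ 1/2 = 3/4
Q → (R ↔ Q) = 1/2 → 3/4 = 1
~(P → P) → (Q → (R ↔ Q)) = 0 → 1 = 1
((Q → R) → R) → (~(P → P) → (Q → (R ↔ Q))) = 3/4 → 1 = 1
R ∨ Q = 3/4 ∨ 1/2 = 3/4
R ↔ (R ∨ Q) = 3/4 ↔ 3/4 = 1
~R = ~3/4 = 1/4
R ↔ ~R = 3/4 ↔ 1/4 = 1/2
(R ↔ (R ∨ Q)) ∨ (R ↔ ~R) = 1 ∨ 1/2 = 1
(((Q → R) → R) → (~(P → P) → (Q → (R ↔ Q)))) → ((R ↔ (R ∨ Q)) ∨ (R ↔ ~R)) = 1 → 1 = 1
~(~P ↔ (~Q ↔ Q)) ↔ ((((Q → R) → R) → (~(P → P) → (Q → (R ↔ Q)))) → ((R ↔ (R ∨ Q)) ∨ (R ↔ ~R))) = 1/4 ↔ 1 = 1/4
P → Q = 1/4 → 1/2 = 1
~Q = ~1/2 = 1/2
(P → Q) → ~Q = 1 → 1/2 = 1/2
Q ↔ Q = 1/2 ↔ 1/2 = 1
Q ∨ (Q ↔ Q) = 1/2 ∨ 1 = 1
((P → Q) → ~Q) → (Q ∨ (Q ↔ Q)) = 1/2 → 1 = 1
~(((P → Q) → ~Q) → (Q ∨ (Q ↔ Q))) = ~1 = 0
~~(((P → Q) → ~Q) → (Q ∨ (Q ↔ Q))) = ~0 = 1
P ∨ P = 1/4 ∨ 1/4 = 1/4
R ∨ (P ∨ P) = 3/4 ∨ 1/4 = 3/4
~(R ∨ (P ∨ P)) = ~3/4 = 1/4
~P = ~1/4 = 3/4
R → ~P = 3/4 → 3/4 = 1
(R → ~P) ∨ Q = 1 ∨ 1/2 = 1
~(R ∨ (P ∨ P)) → ((R → ~P) ∨ Q) = 1/4 → 1 = 1
~~(((P → Q) → ~Q) → (Q ∨ (Q ↔ Q))) → (~(R ∨ (P ∨ P)) → ((R → ~P) ∨ Q)) = 1 → 1 = 1
(~(~P ↔ (~Q ↔ Q)) ↔ ((((Q → R) → R) → (~(P → P) → (Q → (R ↔ Q)))) → ((R ↔ (R ∨ Q)) ∨ (R ↔ ~R)))) ↔ (~~(((P → Q) → ~Q) → (Q ∨ (Q ↔ Q))) → (~(R ∨ (P ∨ P)) → ((R → ~P) ∨ Q))) = 1/4 ↔ 1 = 1/4

1/4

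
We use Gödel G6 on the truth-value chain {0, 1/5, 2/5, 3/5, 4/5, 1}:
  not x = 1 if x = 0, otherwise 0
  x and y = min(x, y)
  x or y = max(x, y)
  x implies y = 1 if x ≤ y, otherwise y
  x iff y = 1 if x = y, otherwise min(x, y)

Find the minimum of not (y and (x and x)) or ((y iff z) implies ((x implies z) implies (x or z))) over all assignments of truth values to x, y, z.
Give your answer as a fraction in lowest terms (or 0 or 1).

Take x = 1/5, y = 1/5, z = 1/5:
x and x = 1/5 and 1/5 = 1/5
y and (x and x) = 1/5 and 1/5 = 1/5
not (y and (x and x)) = not 1/5 = 0
y iff z = 1/5 iff 1/5 = 1
x implies z = 1/5 implies 1/5 = 1
x or z = 1/5 or 1/5 = 1/5
(x implies z) implies (x or z) = 1 implies 1/5 = 1/5
(y iff z) implies ((x implies z) implies (x or z)) = 1 implies 1/5 = 1/5
not (y and (x and x)) or ((y iff z) implies ((x implies z) implies (x or z))) = 0 or 1/5 = 1/5
No assignment yields a value below 1/5, so this is the minimum.

1/5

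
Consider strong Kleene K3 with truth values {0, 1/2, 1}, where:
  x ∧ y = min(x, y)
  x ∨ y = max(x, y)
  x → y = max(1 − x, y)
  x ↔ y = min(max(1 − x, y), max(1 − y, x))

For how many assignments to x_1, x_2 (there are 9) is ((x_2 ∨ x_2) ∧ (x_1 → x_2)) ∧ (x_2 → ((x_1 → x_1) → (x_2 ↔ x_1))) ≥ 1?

x_1 = 0, x_2 = 0 ↦ 0  <
x_1 = 0, x_2 = 1/2 ↦ 1/2  <
x_1 = 0, x_2 = 1 ↦ 0  <
x_1 = 1/2, x_2 = 0 ↦ 0  <
x_1 = 1/2, x_2 = 1/2 ↦ 1/2  <
x_1 = 1/2, x_2 = 1 ↦ 1/2  <
x_1 = 1, x_2 = 0 ↦ 0  <
x_1 = 1, x_2 = 1/2 ↦ 1/2  <
x_1 = 1, x_2 = 1 ↦ 1  ≥
So 1 of the 9 assignments meets the threshold.

1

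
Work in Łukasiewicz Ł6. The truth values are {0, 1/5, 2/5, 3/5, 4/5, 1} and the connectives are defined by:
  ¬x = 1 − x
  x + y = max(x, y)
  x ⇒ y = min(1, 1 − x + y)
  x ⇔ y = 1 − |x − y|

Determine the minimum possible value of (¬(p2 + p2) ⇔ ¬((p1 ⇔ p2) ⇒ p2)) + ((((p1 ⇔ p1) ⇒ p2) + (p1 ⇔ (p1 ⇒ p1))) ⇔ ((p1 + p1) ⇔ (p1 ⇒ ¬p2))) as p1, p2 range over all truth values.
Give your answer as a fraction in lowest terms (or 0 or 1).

3/5

Take p1 = 0, p2 = 2/5:
p2 + p2 = 2/5 + 2/5 = 2/5
¬(p2 + p2) = ¬2/5 = 3/5
p1 ⇔ p2 = 0 ⇔ 2/5 = 3/5
(p1 ⇔ p2) ⇒ p2 = 3/5 ⇒ 2/5 = 4/5
¬((p1 ⇔ p2) ⇒ p2) = ¬4/5 = 1/5
¬(p2 + p2) ⇔ ¬((p1 ⇔ p2) ⇒ p2) = 3/5 ⇔ 1/5 = 3/5
p1 ⇔ p1 = 0 ⇔ 0 = 1
(p1 ⇔ p1) ⇒ p2 = 1 ⇒ 2/5 = 2/5
p1 ⇒ p1 = 0 ⇒ 0 = 1
p1 ⇔ (p1 ⇒ p1) = 0 ⇔ 1 = 0
((p1 ⇔ p1) ⇒ p2) + (p1 ⇔ (p1 ⇒ p1)) = 2/5 + 0 = 2/5
p1 + p1 = 0 + 0 = 0
¬p2 = ¬2/5 = 3/5
p1 ⇒ ¬p2 = 0 ⇒ 3/5 = 1
(p1 + p1) ⇔ (p1 ⇒ ¬p2) = 0 ⇔ 1 = 0
(((p1 ⇔ p1) ⇒ p2) + (p1 ⇔ (p1 ⇒ p1))) ⇔ ((p1 + p1) ⇔ (p1 ⇒ ¬p2)) = 2/5 ⇔ 0 = 3/5
(¬(p2 + p2) ⇔ ¬((p1 ⇔ p2) ⇒ p2)) + ((((p1 ⇔ p1) ⇒ p2) + (p1 ⇔ (p1 ⇒ p1))) ⇔ ((p1 + p1) ⇔ (p1 ⇒ ¬p2))) = 3/5 + 3/5 = 3/5
No assignment yields a value below 3/5, so this is the minimum.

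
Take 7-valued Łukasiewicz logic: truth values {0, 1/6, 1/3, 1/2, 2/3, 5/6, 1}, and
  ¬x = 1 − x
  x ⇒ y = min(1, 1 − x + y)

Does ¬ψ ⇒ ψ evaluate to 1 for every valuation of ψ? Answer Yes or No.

Counterexample: take ψ = 0.
¬ψ = ¬0 = 1
¬ψ ⇒ ψ = 1 ⇒ 0 = 0
This gives 0 ≠ 1.

No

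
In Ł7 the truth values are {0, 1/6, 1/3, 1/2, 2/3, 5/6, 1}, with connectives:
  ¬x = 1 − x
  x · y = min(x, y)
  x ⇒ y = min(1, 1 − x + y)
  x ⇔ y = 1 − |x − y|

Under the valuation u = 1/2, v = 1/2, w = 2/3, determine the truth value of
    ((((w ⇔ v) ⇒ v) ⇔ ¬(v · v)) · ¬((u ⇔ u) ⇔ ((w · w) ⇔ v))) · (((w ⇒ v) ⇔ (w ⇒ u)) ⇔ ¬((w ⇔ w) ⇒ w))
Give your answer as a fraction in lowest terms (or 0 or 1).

1/6

w ⇔ v = 2/3 ⇔ 1/2 = 5/6
(w ⇔ v) ⇒ v = 5/6 ⇒ 1/2 = 2/3
v · v = 1/2 · 1/2 = 1/2
¬(v · v) = ¬1/2 = 1/2
((w ⇔ v) ⇒ v) ⇔ ¬(v · v) = 2/3 ⇔ 1/2 = 5/6
u ⇔ u = 1/2 ⇔ 1/2 = 1
w · w = 2/3 · 2/3 = 2/3
(w · w) ⇔ v = 2/3 ⇔ 1/2 = 5/6
(u ⇔ u) ⇔ ((w · w) ⇔ v) = 1 ⇔ 5/6 = 5/6
¬((u ⇔ u) ⇔ ((w · w) ⇔ v)) = ¬5/6 = 1/6
(((w ⇔ v) ⇒ v) ⇔ ¬(v · v)) · ¬((u ⇔ u) ⇔ ((w · w) ⇔ v)) = 5/6 · 1/6 = 1/6
w ⇒ v = 2/3 ⇒ 1/2 = 5/6
w ⇒ u = 2/3 ⇒ 1/2 = 5/6
(w ⇒ v) ⇔ (w ⇒ u) = 5/6 ⇔ 5/6 = 1
w ⇔ w = 2/3 ⇔ 2/3 = 1
(w ⇔ w) ⇒ w = 1 ⇒ 2/3 = 2/3
¬((w ⇔ w) ⇒ w) = ¬2/3 = 1/3
((w ⇒ v) ⇔ (w ⇒ u)) ⇔ ¬((w ⇔ w) ⇒ w) = 1 ⇔ 1/3 = 1/3
((((w ⇔ v) ⇒ v) ⇔ ¬(v · v)) · ¬((u ⇔ u) ⇔ ((w · w) ⇔ v))) · (((w ⇒ v) ⇔ (w ⇒ u)) ⇔ ¬((w ⇔ w) ⇒ w)) = 1/6 · 1/3 = 1/6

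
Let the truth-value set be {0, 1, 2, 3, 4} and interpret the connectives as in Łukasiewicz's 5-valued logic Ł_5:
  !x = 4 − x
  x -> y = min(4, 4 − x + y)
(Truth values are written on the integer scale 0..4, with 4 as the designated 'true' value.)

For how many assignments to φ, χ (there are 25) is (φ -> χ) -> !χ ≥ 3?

value 4: 9 assignments (counts)
value 3: 3 assignments (counts)
value 2: 4 assignments
value 1: 4 assignments
value 0: 5 assignments
So 12 of the 25 assignments meet the threshold.

12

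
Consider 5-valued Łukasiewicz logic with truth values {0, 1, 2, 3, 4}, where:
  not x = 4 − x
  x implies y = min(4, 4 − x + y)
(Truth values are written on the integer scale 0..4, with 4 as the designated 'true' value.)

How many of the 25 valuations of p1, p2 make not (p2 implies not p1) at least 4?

1

value 4: 1 assignment (counts)
value 3: 2 assignments
value 2: 3 assignments
value 1: 4 assignments
value 0: 15 assignments
So 1 of the 25 assignments meets the threshold.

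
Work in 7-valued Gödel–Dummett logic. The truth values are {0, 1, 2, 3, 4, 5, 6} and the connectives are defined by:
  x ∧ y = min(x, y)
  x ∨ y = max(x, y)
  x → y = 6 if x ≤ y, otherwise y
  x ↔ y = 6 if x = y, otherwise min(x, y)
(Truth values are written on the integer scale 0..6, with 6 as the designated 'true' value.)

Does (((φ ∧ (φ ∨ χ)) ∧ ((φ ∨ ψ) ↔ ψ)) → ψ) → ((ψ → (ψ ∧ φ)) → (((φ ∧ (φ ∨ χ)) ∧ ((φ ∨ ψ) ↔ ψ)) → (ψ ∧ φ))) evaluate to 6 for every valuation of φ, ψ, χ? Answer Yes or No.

At φ = 3, ψ = 6, χ = 3, for instance:
φ ∨ χ = 3 ∨ 3 = 3
φ ∧ (φ ∨ χ) = 3 ∧ 3 = 3
φ ∨ ψ = 3 ∨ 6 = 6
(φ ∨ ψ) ↔ ψ = 6 ↔ 6 = 6
(φ ∧ (φ ∨ χ)) ∧ ((φ ∨ ψ) ↔ ψ) = 3 ∧ 6 = 3
((φ ∧ (φ ∨ χ)) ∧ ((φ ∨ ψ) ↔ ψ)) → ψ = 3 → 6 = 6
ψ ∧ φ = 6 ∧ 3 = 3
ψ → (ψ ∧ φ) = 6 → 3 = 3
((φ ∧ (φ ∨ χ)) ∧ ((φ ∨ ψ) ↔ ψ)) → (ψ ∧ φ) = 3 → 3 = 6
(ψ → (ψ ∧ φ)) → (((φ ∧ (φ ∨ χ)) ∧ ((φ ∨ ψ) ↔ ψ)) → (ψ ∧ φ)) = 3 → 6 = 6
(((φ ∧ (φ ∨ χ)) ∧ ((φ ∨ ψ) ↔ ψ)) → ψ) → ((ψ → (ψ ∧ φ)) → (((φ ∧ (φ ∨ χ)) ∧ ((φ ∨ ψ) ↔ ψ)) → (ψ ∧ φ))) = 6 → 6 = 6
and checking the remaining 342 assignments likewise gives ≥ 6 in every case.

Yes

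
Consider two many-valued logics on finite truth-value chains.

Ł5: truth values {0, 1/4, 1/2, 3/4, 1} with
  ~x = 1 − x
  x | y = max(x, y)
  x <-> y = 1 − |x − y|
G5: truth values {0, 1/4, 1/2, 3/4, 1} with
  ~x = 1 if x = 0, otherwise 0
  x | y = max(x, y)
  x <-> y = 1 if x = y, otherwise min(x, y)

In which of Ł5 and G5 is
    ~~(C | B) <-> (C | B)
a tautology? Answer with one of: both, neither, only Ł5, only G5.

only Ł5

In Ł5: every assignment gives 1 — tautology.
In G5: at B = 0, C = 1/4 the value is 1/4 — not a tautology.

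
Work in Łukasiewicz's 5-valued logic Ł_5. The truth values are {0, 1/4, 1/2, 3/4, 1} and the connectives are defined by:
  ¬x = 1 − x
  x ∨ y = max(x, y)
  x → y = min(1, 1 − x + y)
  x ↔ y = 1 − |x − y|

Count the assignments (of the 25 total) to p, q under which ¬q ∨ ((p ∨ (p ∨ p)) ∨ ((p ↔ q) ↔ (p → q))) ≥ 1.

value 1: 15 assignments (counts)
value 3/4: 4 assignments
value 1/2: 3 assignments
value 1/4: 2 assignments
value 0: 1 assignment
So 15 of the 25 assignments meet the threshold.

15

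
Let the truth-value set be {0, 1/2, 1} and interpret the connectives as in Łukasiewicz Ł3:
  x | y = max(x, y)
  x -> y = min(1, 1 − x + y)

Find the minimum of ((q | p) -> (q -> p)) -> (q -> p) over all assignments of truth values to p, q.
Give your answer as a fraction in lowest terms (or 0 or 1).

1/2

Take p = 0, q = 1/2:
q | p = 1/2 | 0 = 1/2
q -> p = 1/2 -> 0 = 1/2
(q | p) -> (q -> p) = 1/2 -> 1/2 = 1
q -> p = 1/2 -> 0 = 1/2
((q | p) -> (q -> p)) -> (q -> p) = 1 -> 1/2 = 1/2
No assignment yields a value below 1/2, so this is the minimum.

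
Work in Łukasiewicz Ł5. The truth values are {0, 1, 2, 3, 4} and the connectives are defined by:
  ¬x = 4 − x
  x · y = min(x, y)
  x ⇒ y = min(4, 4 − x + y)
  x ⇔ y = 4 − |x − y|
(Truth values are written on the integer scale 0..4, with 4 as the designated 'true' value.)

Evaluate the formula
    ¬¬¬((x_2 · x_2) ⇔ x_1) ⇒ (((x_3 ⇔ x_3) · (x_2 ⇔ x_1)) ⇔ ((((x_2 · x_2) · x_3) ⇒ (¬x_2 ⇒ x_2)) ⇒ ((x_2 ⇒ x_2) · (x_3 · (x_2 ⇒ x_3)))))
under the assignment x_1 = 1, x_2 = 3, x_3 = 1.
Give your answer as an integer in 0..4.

4

x_2 · x_2 = 3 · 3 = 3
(x_2 · x_2) ⇔ x_1 = 3 ⇔ 1 = 2
¬((x_2 · x_2) ⇔ x_1) = ¬2 = 2
¬¬((x_2 · x_2) ⇔ x_1) = ¬2 = 2
¬¬¬((x_2 · x_2) ⇔ x_1) = ¬2 = 2
x_3 ⇔ x_3 = 1 ⇔ 1 = 4
x_2 ⇔ x_1 = 3 ⇔ 1 = 2
(x_3 ⇔ x_3) · (x_2 ⇔ x_1) = 4 · 2 = 2
x_2 · x_2 = 3 · 3 = 3
(x_2 · x_2) · x_3 = 3 · 1 = 1
¬x_2 = ¬3 = 1
¬x_2 ⇒ x_2 = 1 ⇒ 3 = 4
((x_2 · x_2) · x_3) ⇒ (¬x_2 ⇒ x_2) = 1 ⇒ 4 = 4
x_2 ⇒ x_2 = 3 ⇒ 3 = 4
x_2 ⇒ x_3 = 3 ⇒ 1 = 2
x_3 · (x_2 ⇒ x_3) = 1 · 2 = 1
(x_2 ⇒ x_2) · (x_3 · (x_2 ⇒ x_3)) = 4 · 1 = 1
(((x_2 · x_2) · x_3) ⇒ (¬x_2 ⇒ x_2)) ⇒ ((x_2 ⇒ x_2) · (x_3 · (x_2 ⇒ x_3))) = 4 ⇒ 1 = 1
((x_3 ⇔ x_3) · (x_2 ⇔ x_1)) ⇔ ((((x_2 · x_2) · x_3) ⇒ (¬x_2 ⇒ x_2)) ⇒ ((x_2 ⇒ x_2) · (x_3 · (x_2 ⇒ x_3)))) = 2 ⇔ 1 = 3
¬¬¬((x_2 · x_2) ⇔ x_1) ⇒ (((x_3 ⇔ x_3) · (x_2 ⇔ x_1)) ⇔ ((((x_2 · x_2) · x_3) ⇒ (¬x_2 ⇒ x_2)) ⇒ ((x_2 ⇒ x_2) · (x_3 · (x_2 ⇒ x_3))))) = 2 ⇒ 3 = 4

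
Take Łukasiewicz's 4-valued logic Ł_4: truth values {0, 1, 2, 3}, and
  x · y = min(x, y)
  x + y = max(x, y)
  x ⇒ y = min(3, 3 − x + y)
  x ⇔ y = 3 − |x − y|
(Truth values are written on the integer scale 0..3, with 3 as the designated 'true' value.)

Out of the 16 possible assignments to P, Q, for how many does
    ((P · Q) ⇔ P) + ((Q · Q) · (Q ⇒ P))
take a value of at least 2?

P = 0, Q = 0 ↦ 3  ≥
P = 0, Q = 1 ↦ 3  ≥
P = 0, Q = 2 ↦ 3  ≥
P = 0, Q = 3 ↦ 3  ≥
P = 1, Q = 0 ↦ 2  ≥
P = 1, Q = 1 ↦ 3  ≥
P = 1, Q = 2 ↦ 3  ≥
P = 1, Q = 3 ↦ 3  ≥
P = 2, Q = 0 ↦ 1  <
P = 2, Q = 1 ↦ 2  ≥
P = 2, Q = 2 ↦ 3  ≥
P = 2, Q = 3 ↦ 3  ≥
P = 3, Q = 0 ↦ 0  <
P = 3, Q = 1 ↦ 1  <
P = 3, Q = 2 ↦ 2  ≥
P = 3, Q = 3 ↦ 3  ≥
So 13 of the 16 assignments meet the threshold.

13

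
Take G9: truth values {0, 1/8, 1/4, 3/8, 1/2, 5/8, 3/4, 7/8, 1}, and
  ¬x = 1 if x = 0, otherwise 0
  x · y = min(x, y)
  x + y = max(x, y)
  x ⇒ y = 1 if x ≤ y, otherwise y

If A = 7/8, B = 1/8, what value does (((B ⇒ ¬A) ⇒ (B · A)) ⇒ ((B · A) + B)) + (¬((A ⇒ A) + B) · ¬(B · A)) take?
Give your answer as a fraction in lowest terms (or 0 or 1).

¬A = ¬7/8 = 0
B ⇒ ¬A = 1/8 ⇒ 0 = 0
B · A = 1/8 · 7/8 = 1/8
(B ⇒ ¬A) ⇒ (B · A) = 0 ⇒ 1/8 = 1
B · A = 1/8 · 7/8 = 1/8
(B · A) + B = 1/8 + 1/8 = 1/8
((B ⇒ ¬A) ⇒ (B · A)) ⇒ ((B · A) + B) = 1 ⇒ 1/8 = 1/8
A ⇒ A = 7/8 ⇒ 7/8 = 1
(A ⇒ A) + B = 1 + 1/8 = 1
¬((A ⇒ A) + B) = ¬1 = 0
B · A = 1/8 · 7/8 = 1/8
¬(B · A) = ¬1/8 = 0
¬((A ⇒ A) + B) · ¬(B · A) = 0 · 0 = 0
(((B ⇒ ¬A) ⇒ (B · A)) ⇒ ((B · A) + B)) + (¬((A ⇒ A) + B) · ¬(B · A)) = 1/8 + 0 = 1/8

1/8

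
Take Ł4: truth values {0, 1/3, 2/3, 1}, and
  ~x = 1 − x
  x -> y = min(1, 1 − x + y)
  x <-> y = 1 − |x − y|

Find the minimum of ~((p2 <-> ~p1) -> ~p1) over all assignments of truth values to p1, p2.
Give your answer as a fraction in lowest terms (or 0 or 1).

Take p1 = 0, p2 = 0:
~p1 = ~0 = 1
p2 <-> ~p1 = 0 <-> 1 = 0
~p1 = ~0 = 1
(p2 <-> ~p1) -> ~p1 = 0 -> 1 = 1
~((p2 <-> ~p1) -> ~p1) = ~1 = 0
No assignment yields a value below 0, so this is the minimum.

0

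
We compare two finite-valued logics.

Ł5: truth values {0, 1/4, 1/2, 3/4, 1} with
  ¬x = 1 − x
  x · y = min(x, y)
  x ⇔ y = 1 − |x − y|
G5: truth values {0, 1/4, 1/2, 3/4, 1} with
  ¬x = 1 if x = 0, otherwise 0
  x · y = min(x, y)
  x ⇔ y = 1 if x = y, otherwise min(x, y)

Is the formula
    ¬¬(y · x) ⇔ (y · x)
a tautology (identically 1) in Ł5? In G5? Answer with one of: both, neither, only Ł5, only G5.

In Ł5: every assignment gives 1 — tautology.
In G5: at x = 1/4, y = 1/4 the value is 1/4 — not a tautology.

only Ł5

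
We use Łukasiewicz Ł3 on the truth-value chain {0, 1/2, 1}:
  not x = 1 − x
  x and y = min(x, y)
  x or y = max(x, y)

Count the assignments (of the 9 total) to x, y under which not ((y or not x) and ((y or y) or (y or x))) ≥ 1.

2

x = 0, y = 0 ↦ 1  ≥
x = 0, y = 1/2 ↦ 1/2  <
x = 0, y = 1 ↦ 0  <
x = 1/2, y = 0 ↦ 1/2  <
x = 1/2, y = 1/2 ↦ 1/2  <
x = 1/2, y = 1 ↦ 0  <
x = 1, y = 0 ↦ 1  ≥
x = 1, y = 1/2 ↦ 1/2  <
x = 1, y = 1 ↦ 0  <
So 2 of the 9 assignments meet the threshold.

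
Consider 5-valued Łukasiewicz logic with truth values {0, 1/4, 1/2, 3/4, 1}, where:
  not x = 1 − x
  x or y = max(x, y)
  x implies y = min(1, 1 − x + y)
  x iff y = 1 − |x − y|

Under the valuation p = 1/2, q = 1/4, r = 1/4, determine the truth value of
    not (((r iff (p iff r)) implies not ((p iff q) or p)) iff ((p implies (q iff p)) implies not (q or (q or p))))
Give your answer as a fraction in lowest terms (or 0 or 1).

1/4

p iff r = 1/2 iff 1/4 = 3/4
r iff (p iff r) = 1/4 iff 3/4 = 1/2
p iff q = 1/2 iff 1/4 = 3/4
(p iff q) or p = 3/4 or 1/2 = 3/4
not ((p iff q) or p) = not 3/4 = 1/4
(r iff (p iff r)) implies not ((p iff q) or p) = 1/2 implies 1/4 = 3/4
q iff p = 1/4 iff 1/2 = 3/4
p implies (q iff p) = 1/2 implies 3/4 = 1
q or p = 1/4 or 1/2 = 1/2
q or (q or p) = 1/4 or 1/2 = 1/2
not (q or (q or p)) = not 1/2 = 1/2
(p implies (q iff p)) implies not (q or (q or p)) = 1 implies 1/2 = 1/2
((r iff (p iff r)) implies not ((p iff q) or p)) iff ((p implies (q iff p)) implies not (q or (q or p))) = 3/4 iff 1/2 = 3/4
not (((r iff (p iff r)) implies not ((p iff q) or p)) iff ((p implies (q iff p)) implies not (q or (q or p)))) = not 3/4 = 1/4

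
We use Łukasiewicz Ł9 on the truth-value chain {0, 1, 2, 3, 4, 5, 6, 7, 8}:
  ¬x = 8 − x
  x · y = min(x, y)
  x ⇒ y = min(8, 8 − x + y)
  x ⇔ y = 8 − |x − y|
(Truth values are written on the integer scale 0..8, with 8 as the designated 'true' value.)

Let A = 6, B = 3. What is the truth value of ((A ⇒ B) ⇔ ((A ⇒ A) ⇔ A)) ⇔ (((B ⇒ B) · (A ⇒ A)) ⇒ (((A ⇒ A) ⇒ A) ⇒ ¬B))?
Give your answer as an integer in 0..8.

A ⇒ B = 6 ⇒ 3 = 5
A ⇒ A = 6 ⇒ 6 = 8
(A ⇒ A) ⇔ A = 8 ⇔ 6 = 6
(A ⇒ B) ⇔ ((A ⇒ A) ⇔ A) = 5 ⇔ 6 = 7
B ⇒ B = 3 ⇒ 3 = 8
A ⇒ A = 6 ⇒ 6 = 8
(B ⇒ B) · (A ⇒ A) = 8 · 8 = 8
A ⇒ A = 6 ⇒ 6 = 8
(A ⇒ A) ⇒ A = 8 ⇒ 6 = 6
¬B = ¬3 = 5
((A ⇒ A) ⇒ A) ⇒ ¬B = 6 ⇒ 5 = 7
((B ⇒ B) · (A ⇒ A)) ⇒ (((A ⇒ A) ⇒ A) ⇒ ¬B) = 8 ⇒ 7 = 7
((A ⇒ B) ⇔ ((A ⇒ A) ⇔ A)) ⇔ (((B ⇒ B) · (A ⇒ A)) ⇒ (((A ⇒ A) ⇒ A) ⇒ ¬B)) = 7 ⇔ 7 = 8

8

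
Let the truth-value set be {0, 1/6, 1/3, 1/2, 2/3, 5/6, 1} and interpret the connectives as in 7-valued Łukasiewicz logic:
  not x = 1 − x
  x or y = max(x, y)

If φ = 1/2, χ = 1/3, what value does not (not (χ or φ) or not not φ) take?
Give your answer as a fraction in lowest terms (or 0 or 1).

χ or φ = 1/3 or 1/2 = 1/2
not (χ or φ) = not 1/2 = 1/2
not φ = not 1/2 = 1/2
not not φ = not 1/2 = 1/2
not (χ or φ) or not not φ = 1/2 or 1/2 = 1/2
not (not (χ or φ) or not not φ) = not 1/2 = 1/2

1/2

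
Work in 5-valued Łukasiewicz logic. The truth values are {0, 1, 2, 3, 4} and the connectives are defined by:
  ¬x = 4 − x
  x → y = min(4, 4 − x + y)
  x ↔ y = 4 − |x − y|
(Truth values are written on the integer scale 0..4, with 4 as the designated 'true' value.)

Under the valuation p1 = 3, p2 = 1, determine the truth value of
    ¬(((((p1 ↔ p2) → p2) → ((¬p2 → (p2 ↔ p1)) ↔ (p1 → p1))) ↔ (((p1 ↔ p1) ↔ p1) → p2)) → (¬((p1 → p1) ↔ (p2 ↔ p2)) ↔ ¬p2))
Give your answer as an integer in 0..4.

1

p1 ↔ p2 = 3 ↔ 1 = 2
(p1 ↔ p2) → p2 = 2 → 1 = 3
¬p2 = ¬1 = 3
p2 ↔ p1 = 1 ↔ 3 = 2
¬p2 → (p2 ↔ p1) = 3 → 2 = 3
p1 → p1 = 3 → 3 = 4
(¬p2 → (p2 ↔ p1)) ↔ (p1 → p1) = 3 ↔ 4 = 3
((p1 ↔ p2) → p2) → ((¬p2 → (p2 ↔ p1)) ↔ (p1 → p1)) = 3 → 3 = 4
p1 ↔ p1 = 3 ↔ 3 = 4
(p1 ↔ p1) ↔ p1 = 4 ↔ 3 = 3
((p1 ↔ p1) ↔ p1) → p2 = 3 → 1 = 2
(((p1 ↔ p2) → p2) → ((¬p2 → (p2 ↔ p1)) ↔ (p1 → p1))) ↔ (((p1 ↔ p1) ↔ p1) → p2) = 4 ↔ 2 = 2
p1 → p1 = 3 → 3 = 4
p2 ↔ p2 = 1 ↔ 1 = 4
(p1 → p1) ↔ (p2 ↔ p2) = 4 ↔ 4 = 4
¬((p1 → p1) ↔ (p2 ↔ p2)) = ¬4 = 0
¬p2 = ¬1 = 3
¬((p1 → p1) ↔ (p2 ↔ p2)) ↔ ¬p2 = 0 ↔ 3 = 1
((((p1 ↔ p2) → p2) → ((¬p2 → (p2 ↔ p1)) ↔ (p1 → p1))) ↔ (((p1 ↔ p1) ↔ p1) → p2)) → (¬((p1 → p1) ↔ (p2 ↔ p2)) ↔ ¬p2) = 2 → 1 = 3
¬(((((p1 ↔ p2) → p2) → ((¬p2 → (p2 ↔ p1)) ↔ (p1 → p1))) ↔ (((p1 ↔ p1) ↔ p1) → p2)) → (¬((p1 → p1) ↔ (p2 ↔ p2)) ↔ ¬p2)) = ¬3 = 1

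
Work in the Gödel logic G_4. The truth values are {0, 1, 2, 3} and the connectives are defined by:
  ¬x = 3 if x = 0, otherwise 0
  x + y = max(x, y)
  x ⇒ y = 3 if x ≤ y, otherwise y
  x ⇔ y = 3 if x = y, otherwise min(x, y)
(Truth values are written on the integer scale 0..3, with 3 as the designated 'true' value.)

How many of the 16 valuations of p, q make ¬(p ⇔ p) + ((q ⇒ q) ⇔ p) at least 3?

4

p = 0, q = 0 ↦ 0  <
p = 0, q = 1 ↦ 0  <
p = 0, q = 2 ↦ 0  <
p = 0, q = 3 ↦ 0  <
p = 1, q = 0 ↦ 1  <
p = 1, q = 1 ↦ 1  <
p = 1, q = 2 ↦ 1  <
p = 1, q = 3 ↦ 1  <
p = 2, q = 0 ↦ 2  <
p = 2, q = 1 ↦ 2  <
p = 2, q = 2 ↦ 2  <
p = 2, q = 3 ↦ 2  <
p = 3, q = 0 ↦ 3  ≥
p = 3, q = 1 ↦ 3  ≥
p = 3, q = 2 ↦ 3  ≥
p = 3, q = 3 ↦ 3  ≥
So 4 of the 16 assignments meet the threshold.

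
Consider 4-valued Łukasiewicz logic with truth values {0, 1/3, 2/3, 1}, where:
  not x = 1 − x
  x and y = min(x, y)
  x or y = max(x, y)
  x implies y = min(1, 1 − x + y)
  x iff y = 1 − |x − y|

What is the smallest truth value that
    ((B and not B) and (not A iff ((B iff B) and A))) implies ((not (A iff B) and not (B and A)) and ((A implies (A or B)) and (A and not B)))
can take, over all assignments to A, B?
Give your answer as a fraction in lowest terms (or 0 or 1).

2/3

Take A = 1/3, B = 1/3:
not B = not 1/3 = 2/3
B and not B = 1/3 and 2/3 = 1/3
not A = not 1/3 = 2/3
B iff B = 1/3 iff 1/3 = 1
(B iff B) and A = 1 and 1/3 = 1/3
not A iff ((B iff B) and A) = 2/3 iff 1/3 = 2/3
(B and not B) and (not A iff ((B iff B) and A)) = 1/3 and 2/3 = 1/3
A iff B = 1/3 iff 1/3 = 1
not (A iff B) = not 1 = 0
B and A = 1/3 and 1/3 = 1/3
not (B and A) = not 1/3 = 2/3
not (A iff B) and not (B and A) = 0 and 2/3 = 0
A or B = 1/3 or 1/3 = 1/3
A implies (A or B) = 1/3 implies 1/3 = 1
not B = not 1/3 = 2/3
A and not B = 1/3 and 2/3 = 1/3
(A implies (A or B)) and (A and not B) = 1 and 1/3 = 1/3
(not (A iff B) and not (B and A)) and ((A implies (A or B)) and (A and not B)) = 0 and 1/3 = 0
((B and not B) and (not A iff ((B iff B) and A))) implies ((not (A iff B) and not (B and A)) and ((A implies (A or B)) and (A and not B))) = 1/3 implies 0 = 2/3
No assignment yields a value below 2/3, so this is the minimum.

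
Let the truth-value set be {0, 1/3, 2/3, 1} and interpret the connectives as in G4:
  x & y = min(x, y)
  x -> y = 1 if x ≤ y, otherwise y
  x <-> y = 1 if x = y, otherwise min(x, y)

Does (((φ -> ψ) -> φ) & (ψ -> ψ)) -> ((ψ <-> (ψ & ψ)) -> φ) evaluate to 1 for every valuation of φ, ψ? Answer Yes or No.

Counterexample: take φ = 1/3, ψ = 0.
φ -> ψ = 1/3 -> 0 = 0
(φ -> ψ) -> φ = 0 -> 1/3 = 1
ψ -> ψ = 0 -> 0 = 1
((φ -> ψ) -> φ) & (ψ -> ψ) = 1 & 1 = 1
ψ & ψ = 0 & 0 = 0
ψ <-> (ψ & ψ) = 0 <-> 0 = 1
(ψ <-> (ψ & ψ)) -> φ = 1 -> 1/3 = 1/3
(((φ -> ψ) -> φ) & (ψ -> ψ)) -> ((ψ <-> (ψ & ψ)) -> φ) = 1 -> 1/3 = 1/3
This gives 1/3 ≠ 1.

No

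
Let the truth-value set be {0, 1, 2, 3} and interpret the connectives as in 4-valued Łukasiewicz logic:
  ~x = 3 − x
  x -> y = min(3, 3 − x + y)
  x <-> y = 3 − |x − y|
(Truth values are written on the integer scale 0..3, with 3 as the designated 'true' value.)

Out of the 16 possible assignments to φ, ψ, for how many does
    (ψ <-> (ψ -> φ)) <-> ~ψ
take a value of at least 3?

2

φ = 0, ψ = 0 ↦ 0  <
φ = 0, ψ = 1 ↦ 3  ≥
φ = 0, ψ = 2 ↦ 2  <
φ = 0, ψ = 3 ↦ 3  ≥
φ = 1, ψ = 0 ↦ 0  <
φ = 1, ψ = 1 ↦ 2  <
φ = 1, ψ = 2 ↦ 1  <
φ = 1, ψ = 3 ↦ 2  <
φ = 2, ψ = 0 ↦ 0  <
φ = 2, ψ = 1 ↦ 2  <
φ = 2, ψ = 2 ↦ 2  <
φ = 2, ψ = 3 ↦ 1  <
φ = 3, ψ = 0 ↦ 0  <
φ = 3, ψ = 1 ↦ 2  <
φ = 3, ψ = 2 ↦ 2  <
φ = 3, ψ = 3 ↦ 0  <
So 2 of the 16 assignments meet the threshold.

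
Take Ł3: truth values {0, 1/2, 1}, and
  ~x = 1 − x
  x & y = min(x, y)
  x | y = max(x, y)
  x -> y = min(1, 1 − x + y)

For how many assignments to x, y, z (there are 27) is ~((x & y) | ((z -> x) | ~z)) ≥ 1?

3

value 1: 3 assignments (counts)
value 1/2: 6 assignments
value 0: 18 assignments
So 3 of the 27 assignments meet the threshold.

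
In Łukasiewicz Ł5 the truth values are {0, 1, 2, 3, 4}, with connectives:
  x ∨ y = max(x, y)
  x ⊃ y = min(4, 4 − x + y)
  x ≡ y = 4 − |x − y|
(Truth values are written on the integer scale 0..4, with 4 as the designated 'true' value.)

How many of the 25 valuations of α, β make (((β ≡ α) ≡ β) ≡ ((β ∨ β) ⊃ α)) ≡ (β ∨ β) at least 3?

value 4: 13 assignments (counts)
value 3: 4 assignments (counts)
value 2: 5 assignments
value 1: 2 assignments
value 0: 1 assignment
So 17 of the 25 assignments meet the threshold.

17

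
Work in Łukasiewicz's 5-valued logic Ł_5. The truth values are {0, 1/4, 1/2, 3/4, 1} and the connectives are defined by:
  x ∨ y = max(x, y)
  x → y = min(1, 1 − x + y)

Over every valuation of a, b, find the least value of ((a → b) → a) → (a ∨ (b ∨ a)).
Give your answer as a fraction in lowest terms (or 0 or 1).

Take a = 1/2, b = 0:
a → b = 1/2 → 0 = 1/2
(a → b) → a = 1/2 → 1/2 = 1
b ∨ a = 0 ∨ 1/2 = 1/2
a ∨ (b ∨ a) = 1/2 ∨ 1/2 = 1/2
((a → b) → a) → (a ∨ (b ∨ a)) = 1 → 1/2 = 1/2
No assignment yields a value below 1/2, so this is the minimum.

1/2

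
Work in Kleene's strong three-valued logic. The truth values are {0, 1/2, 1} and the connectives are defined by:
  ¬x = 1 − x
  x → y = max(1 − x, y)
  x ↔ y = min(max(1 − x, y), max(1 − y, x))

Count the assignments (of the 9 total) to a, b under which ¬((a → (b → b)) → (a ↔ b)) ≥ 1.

2

a = 0, b = 0 ↦ 0  <
a = 0, b = 1/2 ↦ 1/2  <
a = 0, b = 1 ↦ 1  ≥
a = 1/2, b = 0 ↦ 1/2  <
a = 1/2, b = 1/2 ↦ 1/2  <
a = 1/2, b = 1 ↦ 1/2  <
a = 1, b = 0 ↦ 1  ≥
a = 1, b = 1/2 ↦ 1/2  <
a = 1, b = 1 ↦ 0  <
So 2 of the 9 assignments meet the threshold.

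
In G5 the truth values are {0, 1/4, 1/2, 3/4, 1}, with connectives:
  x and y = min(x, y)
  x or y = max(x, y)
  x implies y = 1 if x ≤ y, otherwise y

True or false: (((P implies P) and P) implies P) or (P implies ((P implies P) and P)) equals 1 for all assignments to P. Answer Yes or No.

Yes

P = 0 ↦ 1
P = 1/4 ↦ 1
P = 1/2 ↦ 1
P = 3/4 ↦ 1
P = 1 ↦ 1
Every assignment gives a value ≥ 1.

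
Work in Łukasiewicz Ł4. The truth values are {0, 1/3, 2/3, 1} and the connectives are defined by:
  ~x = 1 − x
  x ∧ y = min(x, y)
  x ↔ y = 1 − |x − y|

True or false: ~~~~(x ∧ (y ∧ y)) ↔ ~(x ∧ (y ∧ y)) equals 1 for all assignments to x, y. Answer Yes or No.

No

Counterexample: take x = 0, y = 0.
y ∧ y = 0 ∧ 0 = 0
x ∧ (y ∧ y) = 0 ∧ 0 = 0
~(x ∧ (y ∧ y)) = ~0 = 1
~~(x ∧ (y ∧ y)) = ~1 = 0
~~~(x ∧ (y ∧ y)) = ~0 = 1
~~~~(x ∧ (y ∧ y)) = ~1 = 0
y ∧ y = 0 ∧ 0 = 0
x ∧ (y ∧ y) = 0 ∧ 0 = 0
~(x ∧ (y ∧ y)) = ~0 = 1
~~~~(x ∧ (y ∧ y)) ↔ ~(x ∧ (y ∧ y)) = 0 ↔ 1 = 0
This gives 0 ≠ 1.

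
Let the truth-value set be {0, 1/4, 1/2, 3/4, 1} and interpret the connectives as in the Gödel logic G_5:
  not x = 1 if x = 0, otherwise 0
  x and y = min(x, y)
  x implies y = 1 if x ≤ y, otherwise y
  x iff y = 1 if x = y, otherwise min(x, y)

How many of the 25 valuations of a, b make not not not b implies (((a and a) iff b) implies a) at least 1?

24

value 1: 24 assignments (counts)
value 0: 1 assignment
So 24 of the 25 assignments meet the threshold.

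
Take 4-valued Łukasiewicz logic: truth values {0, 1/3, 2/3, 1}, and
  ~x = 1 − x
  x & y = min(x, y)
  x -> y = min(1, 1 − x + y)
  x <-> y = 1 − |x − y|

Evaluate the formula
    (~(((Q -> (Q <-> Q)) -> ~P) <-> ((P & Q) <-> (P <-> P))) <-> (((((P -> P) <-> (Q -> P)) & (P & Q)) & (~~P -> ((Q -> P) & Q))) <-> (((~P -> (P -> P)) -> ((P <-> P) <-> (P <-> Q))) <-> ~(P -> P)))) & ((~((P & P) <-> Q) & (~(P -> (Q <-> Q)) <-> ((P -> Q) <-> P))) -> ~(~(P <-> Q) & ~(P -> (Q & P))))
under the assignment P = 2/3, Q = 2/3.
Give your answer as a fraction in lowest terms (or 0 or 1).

Q <-> Q = 2/3 <-> 2/3 = 1
Q -> (Q <-> Q) = 2/3 -> 1 = 1
~P = ~2/3 = 1/3
(Q -> (Q <-> Q)) -> ~P = 1 -> 1/3 = 1/3
P & Q = 2/3 & 2/3 = 2/3
P <-> P = 2/3 <-> 2/3 = 1
(P & Q) <-> (P <-> P) = 2/3 <-> 1 = 2/3
((Q -> (Q <-> Q)) -> ~P) <-> ((P & Q) <-> (P <-> P)) = 1/3 <-> 2/3 = 2/3
~(((Q -> (Q <-> Q)) -> ~P) <-> ((P & Q) <-> (P <-> P))) = ~2/3 = 1/3
P -> P = 2/3 -> 2/3 = 1
Q -> P = 2/3 -> 2/3 = 1
(P -> P) <-> (Q -> P) = 1 <-> 1 = 1
P & Q = 2/3 & 2/3 = 2/3
((P -> P) <-> (Q -> P)) & (P & Q) = 1 & 2/3 = 2/3
~P = ~2/3 = 1/3
~~P = ~1/3 = 2/3
Q -> P = 2/3 -> 2/3 = 1
(Q -> P) & Q = 1 & 2/3 = 2/3
~~P -> ((Q -> P) & Q) = 2/3 -> 2/3 = 1
(((P -> P) <-> (Q -> P)) & (P & Q)) & (~~P -> ((Q -> P) & Q)) = 2/3 & 1 = 2/3
~P = ~2/3 = 1/3
P -> P = 2/3 -> 2/3 = 1
~P -> (P -> P) = 1/3 -> 1 = 1
P <-> P = 2/3 <-> 2/3 = 1
P <-> Q = 2/3 <-> 2/3 = 1
(P <-> P) <-> (P <-> Q) = 1 <-> 1 = 1
(~P -> (P -> P)) -> ((P <-> P) <-> (P <-> Q)) = 1 -> 1 = 1
P -> P = 2/3 -> 2/3 = 1
~(P -> P) = ~1 = 0
((~P -> (P -> P)) -> ((P <-> P) <-> (P <-> Q))) <-> ~(P -> P) = 1 <-> 0 = 0
((((P -> P) <-> (Q -> P)) & (P & Q)) & (~~P -> ((Q -> P) & Q))) <-> (((~P -> (P -> P)) -> ((P <-> P) <-> (P <-> Q))) <-> ~(P -> P)) = 2/3 <-> 0 = 1/3
~(((Q -> (Q <-> Q)) -> ~P) <-> ((P & Q) <-> (P <-> P))) <-> (((((P -> P) <-> (Q -> P)) & (P & Q)) & (~~P -> ((Q -> P) & Q))) <-> (((~P -> (P -> P)) -> ((P <-> P) <-> (P <-> Q))) <-> ~(P -> P))) = 1/3 <-> 1/3 = 1
P & P = 2/3 & 2/3 = 2/3
(P & P) <-> Q = 2/3 <-> 2/3 = 1
~((P & P) <-> Q) = ~1 = 0
Q <-> Q = 2/3 <-> 2/3 = 1
P -> (Q <-> Q) = 2/3 -> 1 = 1
~(P -> (Q <-> Q)) = ~1 = 0
P -> Q = 2/3 -> 2/3 = 1
(P -> Q) <-> P = 1 <-> 2/3 = 2/3
~(P -> (Q <-> Q)) <-> ((P -> Q) <-> P) = 0 <-> 2/3 = 1/3
~((P & P) <-> Q) & (~(P -> (Q <-> Q)) <-> ((P -> Q) <-> P)) = 0 & 1/3 = 0
P <-> Q = 2/3 <-> 2/3 = 1
~(P <-> Q) = ~1 = 0
Q & P = 2/3 & 2/3 = 2/3
P -> (Q & P) = 2/3 -> 2/3 = 1
~(P -> (Q & P)) = ~1 = 0
~(P <-> Q) & ~(P -> (Q & P)) = 0 & 0 = 0
~(~(P <-> Q) & ~(P -> (Q & P))) = ~0 = 1
(~((P & P) <-> Q) & (~(P -> (Q <-> Q)) <-> ((P -> Q) <-> P))) -> ~(~(P <-> Q) & ~(P -> (Q & P))) = 0 -> 1 = 1
(~(((Q -> (Q <-> Q)) -> ~P) <-> ((P & Q) <-> (P <-> P))) <-> (((((P -> P) <-> (Q -> P)) & (P & Q)) & (~~P -> ((Q -> P) & Q))) <-> (((~P -> (P -> P)) -> ((P <-> P) <-> (P <-> Q))) <-> ~(P -> P)))) & ((~((P & P) <-> Q) & (~(P -> (Q <-> Q)) <-> ((P -> Q) <-> P))) -> ~(~(P <-> Q) & ~(P -> (Q & P)))) = 1 & 1 = 1

1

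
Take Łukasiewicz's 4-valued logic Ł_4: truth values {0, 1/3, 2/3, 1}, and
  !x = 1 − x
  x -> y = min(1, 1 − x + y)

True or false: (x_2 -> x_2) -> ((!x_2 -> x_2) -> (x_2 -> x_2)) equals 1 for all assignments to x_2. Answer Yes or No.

x_2 = 0 ↦ 1
x_2 = 1/3 ↦ 1
x_2 = 2/3 ↦ 1
x_2 = 1 ↦ 1
Every assignment gives a value ≥ 1.

Yes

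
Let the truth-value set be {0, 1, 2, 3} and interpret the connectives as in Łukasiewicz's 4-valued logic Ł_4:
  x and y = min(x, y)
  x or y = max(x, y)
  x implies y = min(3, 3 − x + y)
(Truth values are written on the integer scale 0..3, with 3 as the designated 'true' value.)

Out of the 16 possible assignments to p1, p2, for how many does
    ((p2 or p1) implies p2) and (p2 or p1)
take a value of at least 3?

4

p1 = 0, p2 = 0 ↦ 0  <
p1 = 0, p2 = 1 ↦ 1  <
p1 = 0, p2 = 2 ↦ 2  <
p1 = 0, p2 = 3 ↦ 3  ≥
p1 = 1, p2 = 0 ↦ 1  <
p1 = 1, p2 = 1 ↦ 1  <
p1 = 1, p2 = 2 ↦ 2  <
p1 = 1, p2 = 3 ↦ 3  ≥
p1 = 2, p2 = 0 ↦ 1  <
p1 = 2, p2 = 1 ↦ 2  <
p1 = 2, p2 = 2 ↦ 2  <
p1 = 2, p2 = 3 ↦ 3  ≥
p1 = 3, p2 = 0 ↦ 0  <
p1 = 3, p2 = 1 ↦ 1  <
p1 = 3, p2 = 2 ↦ 2  <
p1 = 3, p2 = 3 ↦ 3  ≥
So 4 of the 16 assignments meet the threshold.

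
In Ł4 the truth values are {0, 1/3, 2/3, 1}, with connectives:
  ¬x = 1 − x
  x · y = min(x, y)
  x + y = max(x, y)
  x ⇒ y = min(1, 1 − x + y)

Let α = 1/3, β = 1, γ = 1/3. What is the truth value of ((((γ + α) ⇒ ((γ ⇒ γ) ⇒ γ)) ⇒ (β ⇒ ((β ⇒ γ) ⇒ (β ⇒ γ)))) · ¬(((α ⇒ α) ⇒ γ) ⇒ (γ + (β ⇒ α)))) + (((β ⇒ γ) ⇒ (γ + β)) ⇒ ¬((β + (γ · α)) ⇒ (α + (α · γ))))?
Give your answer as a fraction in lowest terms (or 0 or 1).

2/3

γ + α = 1/3 + 1/3 = 1/3
γ ⇒ γ = 1/3 ⇒ 1/3 = 1
(γ ⇒ γ) ⇒ γ = 1 ⇒ 1/3 = 1/3
(γ + α) ⇒ ((γ ⇒ γ) ⇒ γ) = 1/3 ⇒ 1/3 = 1
β ⇒ γ = 1 ⇒ 1/3 = 1/3
β ⇒ γ = 1 ⇒ 1/3 = 1/3
(β ⇒ γ) ⇒ (β ⇒ γ) = 1/3 ⇒ 1/3 = 1
β ⇒ ((β ⇒ γ) ⇒ (β ⇒ γ)) = 1 ⇒ 1 = 1
((γ + α) ⇒ ((γ ⇒ γ) ⇒ γ)) ⇒ (β ⇒ ((β ⇒ γ) ⇒ (β ⇒ γ))) = 1 ⇒ 1 = 1
α ⇒ α = 1/3 ⇒ 1/3 = 1
(α ⇒ α) ⇒ γ = 1 ⇒ 1/3 = 1/3
β ⇒ α = 1 ⇒ 1/3 = 1/3
γ + (β ⇒ α) = 1/3 + 1/3 = 1/3
((α ⇒ α) ⇒ γ) ⇒ (γ + (β ⇒ α)) = 1/3 ⇒ 1/3 = 1
¬(((α ⇒ α) ⇒ γ) ⇒ (γ + (β ⇒ α))) = ¬1 = 0
(((γ + α) ⇒ ((γ ⇒ γ) ⇒ γ)) ⇒ (β ⇒ ((β ⇒ γ) ⇒ (β ⇒ γ)))) · ¬(((α ⇒ α) ⇒ γ) ⇒ (γ + (β ⇒ α))) = 1 · 0 = 0
β ⇒ γ = 1 ⇒ 1/3 = 1/3
γ + β = 1/3 + 1 = 1
(β ⇒ γ) ⇒ (γ + β) = 1/3 ⇒ 1 = 1
γ · α = 1/3 · 1/3 = 1/3
β + (γ · α) = 1 + 1/3 = 1
α · γ = 1/3 · 1/3 = 1/3
α + (α · γ) = 1/3 + 1/3 = 1/3
(β + (γ · α)) ⇒ (α + (α · γ)) = 1 ⇒ 1/3 = 1/3
¬((β + (γ · α)) ⇒ (α + (α · γ))) = ¬1/3 = 2/3
((β ⇒ γ) ⇒ (γ + β)) ⇒ ¬((β + (γ · α)) ⇒ (α + (α · γ))) = 1 ⇒ 2/3 = 2/3
((((γ + α) ⇒ ((γ ⇒ γ) ⇒ γ)) ⇒ (β ⇒ ((β ⇒ γ) ⇒ (β ⇒ γ)))) · ¬(((α ⇒ α) ⇒ γ) ⇒ (γ + (β ⇒ α)))) + (((β ⇒ γ) ⇒ (γ + β)) ⇒ ¬((β + (γ · α)) ⇒ (α + (α · γ)))) = 0 + 2/3 = 2/3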